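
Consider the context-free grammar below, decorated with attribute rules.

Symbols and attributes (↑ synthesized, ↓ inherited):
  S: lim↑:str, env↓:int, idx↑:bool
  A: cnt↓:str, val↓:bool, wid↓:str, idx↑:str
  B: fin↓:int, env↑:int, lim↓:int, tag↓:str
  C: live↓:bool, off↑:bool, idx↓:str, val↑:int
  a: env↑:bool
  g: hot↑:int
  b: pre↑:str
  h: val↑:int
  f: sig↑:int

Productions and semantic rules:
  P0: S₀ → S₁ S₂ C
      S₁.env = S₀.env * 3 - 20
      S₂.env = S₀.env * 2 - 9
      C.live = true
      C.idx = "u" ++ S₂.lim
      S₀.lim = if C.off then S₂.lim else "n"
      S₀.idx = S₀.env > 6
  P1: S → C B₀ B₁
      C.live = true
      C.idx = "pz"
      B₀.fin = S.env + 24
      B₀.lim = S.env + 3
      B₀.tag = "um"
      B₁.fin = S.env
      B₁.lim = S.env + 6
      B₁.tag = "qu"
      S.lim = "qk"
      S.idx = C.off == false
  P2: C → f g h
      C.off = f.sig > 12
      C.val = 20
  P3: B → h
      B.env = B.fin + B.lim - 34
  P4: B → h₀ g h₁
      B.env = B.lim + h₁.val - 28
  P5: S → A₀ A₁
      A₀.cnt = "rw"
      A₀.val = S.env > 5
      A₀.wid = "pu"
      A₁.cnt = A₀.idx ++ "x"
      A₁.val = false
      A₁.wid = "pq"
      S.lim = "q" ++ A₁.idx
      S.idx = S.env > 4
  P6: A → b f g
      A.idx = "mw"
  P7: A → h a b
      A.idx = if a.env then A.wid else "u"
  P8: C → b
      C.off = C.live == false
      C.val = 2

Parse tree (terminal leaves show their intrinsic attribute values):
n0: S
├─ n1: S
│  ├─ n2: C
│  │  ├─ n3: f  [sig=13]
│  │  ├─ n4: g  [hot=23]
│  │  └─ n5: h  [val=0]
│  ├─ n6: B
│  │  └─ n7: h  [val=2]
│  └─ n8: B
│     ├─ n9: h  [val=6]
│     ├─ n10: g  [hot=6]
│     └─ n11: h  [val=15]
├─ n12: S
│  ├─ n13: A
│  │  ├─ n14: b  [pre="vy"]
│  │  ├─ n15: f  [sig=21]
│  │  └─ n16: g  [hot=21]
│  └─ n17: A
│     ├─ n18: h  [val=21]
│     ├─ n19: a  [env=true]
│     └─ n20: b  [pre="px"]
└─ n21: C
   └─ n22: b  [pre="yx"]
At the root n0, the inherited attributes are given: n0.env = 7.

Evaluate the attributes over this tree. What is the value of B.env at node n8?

1. n0.env = 7  [given at root]
2. n1.env = 1  [S₀.env * 3 - 20]
3. n2.live = true  [true]
4. n2.idx = "pz"  ["pz"]
5. n3.sig = 13  [terminal]
6. n4.hot = 23  [terminal]
7. n5.val = 0  [terminal]
8. n2.off = true  [f.sig > 12]
9. n2.val = 20  [20]
10. n6.fin = 25  [S.env + 24]
11. n6.lim = 4  [S.env + 3]
12. n6.tag = "um"  ["um"]
13. n7.val = 2  [terminal]
14. n6.env = -5  [B.fin + B.lim - 34]
15. n8.fin = 1  [S.env]
16. n8.lim = 7  [S.env + 6]
17. n8.tag = "qu"  ["qu"]
18. n9.val = 6  [terminal]
19. n10.hot = 6  [terminal]
20. n11.val = 15  [terminal]
21. n8.env = -6  [B.lim + h₁.val - 28]
22. n1.lim = "qk"  ["qk"]
23. n1.idx = false  [C.off == false]
24. n12.env = 5  [S₀.env * 2 - 9]
25. n13.cnt = "rw"  ["rw"]
26. n13.val = false  [S.env > 5]
27. n13.wid = "pu"  ["pu"]
28. n14.pre = "vy"  [terminal]
29. n15.sig = 21  [terminal]
30. n16.hot = 21  [terminal]
31. n13.idx = "mw"  ["mw"]
32. n17.cnt = "mwx"  [A₀.idx ++ "x"]
33. n17.val = false  [false]
34. n17.wid = "pq"  ["pq"]
35. n18.val = 21  [terminal]
36. n19.env = true  [terminal]
37. n20.pre = "px"  [terminal]
38. n17.idx = "pq"  [if a.env then A.wid else "u"]
39. n12.lim = "qpq"  ["q" ++ A₁.idx]
40. n12.idx = true  [S.env > 4]
41. n21.live = true  [true]
42. n21.idx = "uqpq"  ["u" ++ S₂.lim]
43. n22.pre = "yx"  [terminal]
44. n21.off = false  [C.live == false]
45. n21.val = 2  [2]
46. n0.lim = "n"  [if C.off then S₂.lim else "n"]
47. n0.idx = true  [S₀.env > 6]

-6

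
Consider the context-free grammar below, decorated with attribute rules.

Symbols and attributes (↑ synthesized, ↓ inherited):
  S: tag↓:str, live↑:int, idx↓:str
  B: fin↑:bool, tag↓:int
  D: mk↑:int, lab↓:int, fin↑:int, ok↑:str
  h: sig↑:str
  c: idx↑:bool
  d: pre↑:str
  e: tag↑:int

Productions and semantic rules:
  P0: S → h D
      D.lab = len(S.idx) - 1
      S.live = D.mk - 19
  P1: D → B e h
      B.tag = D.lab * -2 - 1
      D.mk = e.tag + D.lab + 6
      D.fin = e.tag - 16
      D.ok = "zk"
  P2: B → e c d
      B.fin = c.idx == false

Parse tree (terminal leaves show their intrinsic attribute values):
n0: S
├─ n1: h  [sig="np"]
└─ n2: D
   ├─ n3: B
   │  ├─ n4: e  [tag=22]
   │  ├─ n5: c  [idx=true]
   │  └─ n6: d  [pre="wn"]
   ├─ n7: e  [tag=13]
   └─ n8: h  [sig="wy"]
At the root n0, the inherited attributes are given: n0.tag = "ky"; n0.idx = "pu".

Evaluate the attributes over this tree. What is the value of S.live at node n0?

1. n0.tag = "ky"  [given at root]
2. n0.idx = "pu"  [given at root]
3. n1.sig = "np"  [terminal]
4. n2.lab = 1  [len(S.idx) - 1]
5. n3.tag = -3  [D.lab * -2 - 1]
6. n4.tag = 22  [terminal]
7. n5.idx = true  [terminal]
8. n6.pre = "wn"  [terminal]
9. n3.fin = false  [c.idx == false]
10. n7.tag = 13  [terminal]
11. n8.sig = "wy"  [terminal]
12. n2.mk = 20  [e.tag + D.lab + 6]
13. n2.fin = -3  [e.tag - 16]
14. n2.ok = "zk"  ["zk"]
15. n0.live = 1  [D.mk - 19]

1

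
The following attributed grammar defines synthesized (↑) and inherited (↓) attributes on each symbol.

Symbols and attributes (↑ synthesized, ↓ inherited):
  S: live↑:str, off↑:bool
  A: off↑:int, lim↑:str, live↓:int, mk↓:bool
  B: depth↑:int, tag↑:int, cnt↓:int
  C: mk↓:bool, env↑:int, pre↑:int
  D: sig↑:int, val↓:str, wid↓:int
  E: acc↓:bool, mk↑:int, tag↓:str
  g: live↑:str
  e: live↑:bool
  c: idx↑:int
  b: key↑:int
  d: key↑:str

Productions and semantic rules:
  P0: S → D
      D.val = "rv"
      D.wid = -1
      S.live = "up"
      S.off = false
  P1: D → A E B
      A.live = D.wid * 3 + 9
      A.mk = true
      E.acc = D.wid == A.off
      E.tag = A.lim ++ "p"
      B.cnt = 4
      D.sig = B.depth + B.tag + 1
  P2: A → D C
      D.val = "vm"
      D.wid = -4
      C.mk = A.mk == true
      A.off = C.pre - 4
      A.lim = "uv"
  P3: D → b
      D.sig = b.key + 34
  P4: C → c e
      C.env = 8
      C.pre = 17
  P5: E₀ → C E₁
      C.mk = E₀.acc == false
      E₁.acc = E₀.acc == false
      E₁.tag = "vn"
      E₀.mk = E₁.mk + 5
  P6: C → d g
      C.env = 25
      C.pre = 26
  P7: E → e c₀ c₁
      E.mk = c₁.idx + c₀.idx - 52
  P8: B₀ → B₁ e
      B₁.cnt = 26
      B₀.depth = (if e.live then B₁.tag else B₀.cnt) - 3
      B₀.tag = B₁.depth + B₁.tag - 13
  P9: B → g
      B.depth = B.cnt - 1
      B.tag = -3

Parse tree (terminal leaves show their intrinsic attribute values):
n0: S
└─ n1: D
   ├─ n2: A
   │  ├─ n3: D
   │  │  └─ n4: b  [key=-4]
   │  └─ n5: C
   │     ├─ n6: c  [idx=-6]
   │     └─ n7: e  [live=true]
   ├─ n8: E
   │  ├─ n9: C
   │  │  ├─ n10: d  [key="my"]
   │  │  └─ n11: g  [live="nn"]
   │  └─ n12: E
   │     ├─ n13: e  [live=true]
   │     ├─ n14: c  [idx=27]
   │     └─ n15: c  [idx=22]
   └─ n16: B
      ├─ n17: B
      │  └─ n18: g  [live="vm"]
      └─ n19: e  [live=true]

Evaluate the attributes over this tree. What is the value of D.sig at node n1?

1. n1.val = "rv"  ["rv"]
2. n1.wid = -1  [-1]
3. n2.live = 6  [D.wid * 3 + 9]
4. n2.mk = true  [true]
5. n3.val = "vm"  ["vm"]
6. n3.wid = -4  [-4]
7. n4.key = -4  [terminal]
8. n3.sig = 30  [b.key + 34]
9. n5.mk = true  [A.mk == true]
10. n6.idx = -6  [terminal]
11. n7.live = true  [terminal]
12. n5.env = 8  [8]
13. n5.pre = 17  [17]
14. n2.off = 13  [C.pre - 4]
15. n2.lim = "uv"  ["uv"]
16. n8.acc = false  [D.wid == A.off]
17. n8.tag = "uvp"  [A.lim ++ "p"]
18. n9.mk = true  [E₀.acc == false]
19. n10.key = "my"  [terminal]
20. n11.live = "nn"  [terminal]
21. n9.env = 25  [25]
22. n9.pre = 26  [26]
23. n12.acc = true  [E₀.acc == false]
24. n12.tag = "vn"  ["vn"]
25. n13.live = true  [terminal]
26. n14.idx = 27  [terminal]
27. n15.idx = 22  [terminal]
28. n12.mk = -3  [c₁.idx + c₀.idx - 52]
29. n8.mk = 2  [E₁.mk + 5]
30. n16.cnt = 4  [4]
31. n17.cnt = 26  [26]
32. n18.live = "vm"  [terminal]
33. n17.depth = 25  [B.cnt - 1]
34. n17.tag = -3  [-3]
35. n19.live = true  [terminal]
36. n16.depth = -6  [(if e.live then B₁.tag else B₀.cnt) - 3]
37. n16.tag = 9  [B₁.depth + B₁.tag - 13]
38. n1.sig = 4  [B.depth + B.tag + 1]
39. n0.live = "up"  ["up"]
40. n0.off = false  [false]

4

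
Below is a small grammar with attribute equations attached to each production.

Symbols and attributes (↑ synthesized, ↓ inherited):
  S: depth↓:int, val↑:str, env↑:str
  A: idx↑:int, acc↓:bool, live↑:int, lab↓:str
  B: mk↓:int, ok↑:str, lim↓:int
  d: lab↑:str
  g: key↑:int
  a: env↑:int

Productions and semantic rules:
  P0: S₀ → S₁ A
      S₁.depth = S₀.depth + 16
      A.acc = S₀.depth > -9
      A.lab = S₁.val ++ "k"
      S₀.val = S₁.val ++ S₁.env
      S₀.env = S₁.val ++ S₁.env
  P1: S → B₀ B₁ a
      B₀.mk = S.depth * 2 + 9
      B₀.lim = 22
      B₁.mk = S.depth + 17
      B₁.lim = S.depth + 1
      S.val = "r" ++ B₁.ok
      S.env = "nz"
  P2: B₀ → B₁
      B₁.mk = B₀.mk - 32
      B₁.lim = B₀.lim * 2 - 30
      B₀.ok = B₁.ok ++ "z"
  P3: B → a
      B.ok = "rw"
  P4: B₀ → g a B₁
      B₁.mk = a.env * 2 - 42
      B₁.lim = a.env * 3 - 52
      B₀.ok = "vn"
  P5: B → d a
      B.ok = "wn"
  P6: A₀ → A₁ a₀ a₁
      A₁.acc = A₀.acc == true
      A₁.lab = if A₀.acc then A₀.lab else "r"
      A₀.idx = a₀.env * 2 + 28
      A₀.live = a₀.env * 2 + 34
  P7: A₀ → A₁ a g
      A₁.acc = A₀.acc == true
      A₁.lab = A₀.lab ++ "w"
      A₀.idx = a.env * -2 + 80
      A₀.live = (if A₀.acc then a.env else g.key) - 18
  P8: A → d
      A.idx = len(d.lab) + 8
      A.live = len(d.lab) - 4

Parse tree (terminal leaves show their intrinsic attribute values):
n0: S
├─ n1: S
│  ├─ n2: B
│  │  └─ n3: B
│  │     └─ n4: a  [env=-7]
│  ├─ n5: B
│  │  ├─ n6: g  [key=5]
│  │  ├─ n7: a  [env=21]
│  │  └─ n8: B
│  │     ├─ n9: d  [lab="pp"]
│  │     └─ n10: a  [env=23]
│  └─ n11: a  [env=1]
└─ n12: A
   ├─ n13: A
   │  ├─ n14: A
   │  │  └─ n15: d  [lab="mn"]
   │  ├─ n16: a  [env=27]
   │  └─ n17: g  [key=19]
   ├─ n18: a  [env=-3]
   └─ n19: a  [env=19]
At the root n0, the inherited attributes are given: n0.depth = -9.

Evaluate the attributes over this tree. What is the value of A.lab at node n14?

1. n0.depth = -9  [given at root]
2. n1.depth = 7  [S₀.depth + 16]
3. n2.mk = 23  [S.depth * 2 + 9]
4. n2.lim = 22  [22]
5. n3.mk = -9  [B₀.mk - 32]
6. n3.lim = 14  [B₀.lim * 2 - 30]
7. n4.env = -7  [terminal]
8. n3.ok = "rw"  ["rw"]
9. n2.ok = "rwz"  [B₁.ok ++ "z"]
10. n5.mk = 24  [S.depth + 17]
11. n5.lim = 8  [S.depth + 1]
12. n6.key = 5  [terminal]
13. n7.env = 21  [terminal]
14. n8.mk = 0  [a.env * 2 - 42]
15. n8.lim = 11  [a.env * 3 - 52]
16. n9.lab = "pp"  [terminal]
17. n10.env = 23  [terminal]
18. n8.ok = "wn"  ["wn"]
19. n5.ok = "vn"  ["vn"]
20. n11.env = 1  [terminal]
21. n1.val = "rvn"  ["r" ++ B₁.ok]
22. n1.env = "nz"  ["nz"]
23. n12.acc = false  [S₀.depth > -9]
24. n12.lab = "rvnk"  [S₁.val ++ "k"]
25. n13.acc = false  [A₀.acc == true]
26. n13.lab = "r"  [if A₀.acc then A₀.lab else "r"]
27. n14.acc = false  [A₀.acc == true]
28. n14.lab = "rw"  [A₀.lab ++ "w"]
29. n15.lab = "mn"  [terminal]
30. n14.idx = 10  [len(d.lab) + 8]
31. n14.live = -2  [len(d.lab) - 4]
32. n16.env = 27  [terminal]
33. n17.key = 19  [terminal]
34. n13.idx = 26  [a.env * -2 + 80]
35. n13.live = 1  [(if A₀.acc then a.env else g.key) - 18]
36. n18.env = -3  [terminal]
37. n19.env = 19  [terminal]
38. n12.idx = 22  [a₀.env * 2 + 28]
39. n12.live = 28  [a₀.env * 2 + 34]
40. n0.val = "rvnnz"  [S₁.val ++ S₁.env]
41. n0.env = "rvnnz"  [S₁.val ++ S₁.env]

"rw"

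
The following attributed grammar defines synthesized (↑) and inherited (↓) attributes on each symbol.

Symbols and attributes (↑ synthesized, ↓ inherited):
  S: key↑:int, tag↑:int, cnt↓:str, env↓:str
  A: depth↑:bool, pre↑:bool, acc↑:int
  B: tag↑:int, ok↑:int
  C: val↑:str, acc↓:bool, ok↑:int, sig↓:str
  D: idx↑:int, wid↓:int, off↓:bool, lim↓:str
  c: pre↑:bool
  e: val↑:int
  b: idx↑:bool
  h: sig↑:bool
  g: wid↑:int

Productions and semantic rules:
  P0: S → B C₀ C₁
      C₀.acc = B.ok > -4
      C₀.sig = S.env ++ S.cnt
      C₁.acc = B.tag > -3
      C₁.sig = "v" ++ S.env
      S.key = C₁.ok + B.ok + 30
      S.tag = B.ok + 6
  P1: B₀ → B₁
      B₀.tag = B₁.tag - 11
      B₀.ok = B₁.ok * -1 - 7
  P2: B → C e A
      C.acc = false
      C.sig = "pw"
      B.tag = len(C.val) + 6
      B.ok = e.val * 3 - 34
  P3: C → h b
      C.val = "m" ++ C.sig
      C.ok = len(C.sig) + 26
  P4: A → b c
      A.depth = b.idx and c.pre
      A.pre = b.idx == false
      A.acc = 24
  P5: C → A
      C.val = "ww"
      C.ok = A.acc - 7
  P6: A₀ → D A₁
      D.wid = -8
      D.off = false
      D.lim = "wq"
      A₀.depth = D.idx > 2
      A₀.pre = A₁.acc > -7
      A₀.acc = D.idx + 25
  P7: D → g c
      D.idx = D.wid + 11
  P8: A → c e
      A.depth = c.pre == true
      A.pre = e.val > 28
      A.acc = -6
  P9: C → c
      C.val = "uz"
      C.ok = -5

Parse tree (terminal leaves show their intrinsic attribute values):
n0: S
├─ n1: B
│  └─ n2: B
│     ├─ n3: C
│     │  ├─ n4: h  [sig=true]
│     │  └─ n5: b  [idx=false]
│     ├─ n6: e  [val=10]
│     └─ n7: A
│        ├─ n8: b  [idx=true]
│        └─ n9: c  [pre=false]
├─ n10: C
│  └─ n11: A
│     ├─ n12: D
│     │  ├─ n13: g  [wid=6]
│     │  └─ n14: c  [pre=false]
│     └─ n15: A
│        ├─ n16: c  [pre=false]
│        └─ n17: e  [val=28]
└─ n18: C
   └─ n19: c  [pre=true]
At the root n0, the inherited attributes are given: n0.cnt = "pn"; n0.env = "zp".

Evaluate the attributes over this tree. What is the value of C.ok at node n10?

1. n0.cnt = "pn"  [given at root]
2. n0.env = "zp"  [given at root]
3. n3.acc = false  [false]
4. n3.sig = "pw"  ["pw"]
5. n4.sig = true  [terminal]
6. n5.idx = false  [terminal]
7. n3.val = "mpw"  ["m" ++ C.sig]
8. n3.ok = 28  [len(C.sig) + 26]
9. n6.val = 10  [terminal]
10. n8.idx = true  [terminal]
11. n9.pre = false  [terminal]
12. n7.depth = false  [b.idx and c.pre]
13. n7.pre = false  [b.idx == false]
14. n7.acc = 24  [24]
15. n2.tag = 9  [len(C.val) + 6]
16. n2.ok = -4  [e.val * 3 - 34]
17. n1.tag = -2  [B₁.tag - 11]
18. n1.ok = -3  [B₁.ok * -1 - 7]
19. n10.acc = true  [B.ok > -4]
20. n10.sig = "zppn"  [S.env ++ S.cnt]
21. n12.wid = -8  [-8]
22. n12.off = false  [false]
23. n12.lim = "wq"  ["wq"]
24. n13.wid = 6  [terminal]
25. n14.pre = false  [terminal]
26. n12.idx = 3  [D.wid + 11]
27. n16.pre = false  [terminal]
28. n17.val = 28  [terminal]
29. n15.depth = false  [c.pre == true]
30. n15.pre = false  [e.val > 28]
31. n15.acc = -6  [-6]
32. n11.depth = true  [D.idx > 2]
33. n11.pre = true  [A₁.acc > -7]
34. n11.acc = 28  [D.idx + 25]
35. n10.val = "ww"  ["ww"]
36. n10.ok = 21  [A.acc - 7]
37. n18.acc = true  [B.tag > -3]
38. n18.sig = "vzp"  ["v" ++ S.env]
39. n19.pre = true  [terminal]
40. n18.val = "uz"  ["uz"]
41. n18.ok = -5  [-5]
42. n0.key = 22  [C₁.ok + B.ok + 30]
43. n0.tag = 3  [B.ok + 6]

21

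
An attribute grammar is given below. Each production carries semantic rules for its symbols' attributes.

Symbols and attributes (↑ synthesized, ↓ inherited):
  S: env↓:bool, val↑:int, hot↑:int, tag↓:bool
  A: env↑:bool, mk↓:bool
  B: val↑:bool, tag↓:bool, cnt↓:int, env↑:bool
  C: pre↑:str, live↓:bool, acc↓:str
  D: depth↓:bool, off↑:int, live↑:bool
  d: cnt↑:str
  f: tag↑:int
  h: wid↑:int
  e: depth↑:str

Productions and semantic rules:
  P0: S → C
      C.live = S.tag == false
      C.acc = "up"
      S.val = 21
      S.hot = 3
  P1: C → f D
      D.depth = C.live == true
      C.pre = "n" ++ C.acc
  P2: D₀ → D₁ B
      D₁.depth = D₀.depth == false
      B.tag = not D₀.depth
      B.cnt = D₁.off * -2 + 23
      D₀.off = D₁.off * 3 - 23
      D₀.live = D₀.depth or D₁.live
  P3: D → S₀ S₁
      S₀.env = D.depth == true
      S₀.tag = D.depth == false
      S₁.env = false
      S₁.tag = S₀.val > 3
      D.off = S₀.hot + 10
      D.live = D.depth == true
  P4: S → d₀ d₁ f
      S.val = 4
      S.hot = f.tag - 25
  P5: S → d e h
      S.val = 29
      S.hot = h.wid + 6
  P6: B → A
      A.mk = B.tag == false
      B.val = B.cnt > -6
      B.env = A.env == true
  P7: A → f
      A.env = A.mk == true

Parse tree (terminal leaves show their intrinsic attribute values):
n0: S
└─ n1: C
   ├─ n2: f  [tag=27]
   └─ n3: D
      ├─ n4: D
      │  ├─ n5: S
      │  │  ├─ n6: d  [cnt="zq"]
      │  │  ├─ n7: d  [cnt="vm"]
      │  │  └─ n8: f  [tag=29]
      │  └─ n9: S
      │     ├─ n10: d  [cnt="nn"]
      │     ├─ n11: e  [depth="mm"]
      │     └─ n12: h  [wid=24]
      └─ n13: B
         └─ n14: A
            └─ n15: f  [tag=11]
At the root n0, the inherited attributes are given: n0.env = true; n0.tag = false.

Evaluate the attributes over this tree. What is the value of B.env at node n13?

true

1. n0.env = true  [given at root]
2. n0.tag = false  [given at root]
3. n1.live = true  [S.tag == false]
4. n1.acc = "up"  ["up"]
5. n2.tag = 27  [terminal]
6. n3.depth = true  [C.live == true]
7. n4.depth = false  [D₀.depth == false]
8. n5.env = false  [D.depth == true]
9. n5.tag = true  [D.depth == false]
10. n6.cnt = "zq"  [terminal]
11. n7.cnt = "vm"  [terminal]
12. n8.tag = 29  [terminal]
13. n5.val = 4  [4]
14. n5.hot = 4  [f.tag - 25]
15. n9.env = false  [false]
16. n9.tag = true  [S₀.val > 3]
17. n10.cnt = "nn"  [terminal]
18. n11.depth = "mm"  [terminal]
19. n12.wid = 24  [terminal]
20. n9.val = 29  [29]
21. n9.hot = 30  [h.wid + 6]
22. n4.off = 14  [S₀.hot + 10]
23. n4.live = false  [D.depth == true]
24. n13.tag = false  [not D₀.depth]
25. n13.cnt = -5  [D₁.off * -2 + 23]
26. n14.mk = true  [B.tag == false]
27. n15.tag = 11  [terminal]
28. n14.env = true  [A.mk == true]
29. n13.val = true  [B.cnt > -6]
30. n13.env = true  [A.env == true]
31. n3.off = 19  [D₁.off * 3 - 23]
32. n3.live = true  [D₀.depth or D₁.live]
33. n1.pre = "nup"  ["n" ++ C.acc]
34. n0.val = 21  [21]
35. n0.hot = 3  [3]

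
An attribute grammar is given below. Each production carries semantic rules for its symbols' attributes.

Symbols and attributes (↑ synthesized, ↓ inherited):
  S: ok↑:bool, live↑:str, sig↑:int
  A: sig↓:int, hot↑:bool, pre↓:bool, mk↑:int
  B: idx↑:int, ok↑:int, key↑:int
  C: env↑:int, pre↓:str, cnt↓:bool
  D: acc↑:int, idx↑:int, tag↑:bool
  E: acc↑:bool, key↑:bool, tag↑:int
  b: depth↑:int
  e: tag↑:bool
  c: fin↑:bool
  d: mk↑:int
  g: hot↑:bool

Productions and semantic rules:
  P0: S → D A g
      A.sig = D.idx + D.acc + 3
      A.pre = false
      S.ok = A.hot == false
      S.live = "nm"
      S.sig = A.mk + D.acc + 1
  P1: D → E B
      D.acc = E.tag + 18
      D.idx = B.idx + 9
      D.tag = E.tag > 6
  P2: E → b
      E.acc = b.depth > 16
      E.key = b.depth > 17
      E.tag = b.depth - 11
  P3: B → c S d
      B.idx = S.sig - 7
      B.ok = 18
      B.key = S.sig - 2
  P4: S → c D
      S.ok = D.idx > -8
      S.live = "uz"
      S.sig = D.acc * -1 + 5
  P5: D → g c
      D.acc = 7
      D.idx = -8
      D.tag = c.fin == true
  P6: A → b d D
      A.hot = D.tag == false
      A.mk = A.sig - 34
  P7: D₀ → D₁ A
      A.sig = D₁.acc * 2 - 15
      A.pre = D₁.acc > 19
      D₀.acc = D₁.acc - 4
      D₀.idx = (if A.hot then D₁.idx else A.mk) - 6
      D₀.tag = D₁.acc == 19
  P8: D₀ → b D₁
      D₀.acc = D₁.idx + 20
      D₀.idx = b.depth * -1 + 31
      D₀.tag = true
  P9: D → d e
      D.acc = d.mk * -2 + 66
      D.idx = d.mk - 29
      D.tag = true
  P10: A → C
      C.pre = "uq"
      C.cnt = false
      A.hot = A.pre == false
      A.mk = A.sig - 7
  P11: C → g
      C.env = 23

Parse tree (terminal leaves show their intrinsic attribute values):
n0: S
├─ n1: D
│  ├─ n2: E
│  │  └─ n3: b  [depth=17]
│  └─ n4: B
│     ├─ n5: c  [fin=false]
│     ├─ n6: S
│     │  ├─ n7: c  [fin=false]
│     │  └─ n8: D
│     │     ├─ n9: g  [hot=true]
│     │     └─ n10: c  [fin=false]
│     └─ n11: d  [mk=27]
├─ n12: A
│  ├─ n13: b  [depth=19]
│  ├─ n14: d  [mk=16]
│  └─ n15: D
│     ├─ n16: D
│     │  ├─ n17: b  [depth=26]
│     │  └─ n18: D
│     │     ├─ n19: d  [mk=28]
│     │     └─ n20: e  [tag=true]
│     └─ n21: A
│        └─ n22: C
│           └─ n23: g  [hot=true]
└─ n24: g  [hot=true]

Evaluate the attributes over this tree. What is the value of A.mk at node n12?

-7

1. n3.depth = 17  [terminal]
2. n2.acc = true  [b.depth > 16]
3. n2.key = false  [b.depth > 17]
4. n2.tag = 6  [b.depth - 11]
5. n5.fin = false  [terminal]
6. n7.fin = false  [terminal]
7. n9.hot = true  [terminal]
8. n10.fin = false  [terminal]
9. n8.acc = 7  [7]
10. n8.idx = -8  [-8]
11. n8.tag = false  [c.fin == true]
12. n6.ok = false  [D.idx > -8]
13. n6.live = "uz"  ["uz"]
14. n6.sig = -2  [D.acc * -1 + 5]
15. n11.mk = 27  [terminal]
16. n4.idx = -9  [S.sig - 7]
17. n4.ok = 18  [18]
18. n4.key = -4  [S.sig - 2]
19. n1.acc = 24  [E.tag + 18]
20. n1.idx = 0  [B.idx + 9]
21. n1.tag = false  [E.tag > 6]
22. n12.sig = 27  [D.idx + D.acc + 3]
23. n12.pre = false  [false]
24. n13.depth = 19  [terminal]
25. n14.mk = 16  [terminal]
26. n17.depth = 26  [terminal]
27. n19.mk = 28  [terminal]
28. n20.tag = true  [terminal]
29. n18.acc = 10  [d.mk * -2 + 66]
30. n18.idx = -1  [d.mk - 29]
31. n18.tag = true  [true]
32. n16.acc = 19  [D₁.idx + 20]
33. n16.idx = 5  [b.depth * -1 + 31]
34. n16.tag = true  [true]
35. n21.sig = 23  [D₁.acc * 2 - 15]
36. n21.pre = false  [D₁.acc > 19]
37. n22.pre = "uq"  ["uq"]
38. n22.cnt = false  [false]
39. n23.hot = true  [terminal]
40. n22.env = 23  [23]
41. n21.hot = true  [A.pre == false]
42. n21.mk = 16  [A.sig - 7]
43. n15.acc = 15  [D₁.acc - 4]
44. n15.idx = -1  [(if A.hot then D₁.idx else A.mk) - 6]
45. n15.tag = true  [D₁.acc == 19]
46. n12.hot = false  [D.tag == false]
47. n12.mk = -7  [A.sig - 34]
48. n24.hot = true  [terminal]
49. n0.ok = true  [A.hot == false]
50. n0.live = "nm"  ["nm"]
51. n0.sig = 18  [A.mk + D.acc + 1]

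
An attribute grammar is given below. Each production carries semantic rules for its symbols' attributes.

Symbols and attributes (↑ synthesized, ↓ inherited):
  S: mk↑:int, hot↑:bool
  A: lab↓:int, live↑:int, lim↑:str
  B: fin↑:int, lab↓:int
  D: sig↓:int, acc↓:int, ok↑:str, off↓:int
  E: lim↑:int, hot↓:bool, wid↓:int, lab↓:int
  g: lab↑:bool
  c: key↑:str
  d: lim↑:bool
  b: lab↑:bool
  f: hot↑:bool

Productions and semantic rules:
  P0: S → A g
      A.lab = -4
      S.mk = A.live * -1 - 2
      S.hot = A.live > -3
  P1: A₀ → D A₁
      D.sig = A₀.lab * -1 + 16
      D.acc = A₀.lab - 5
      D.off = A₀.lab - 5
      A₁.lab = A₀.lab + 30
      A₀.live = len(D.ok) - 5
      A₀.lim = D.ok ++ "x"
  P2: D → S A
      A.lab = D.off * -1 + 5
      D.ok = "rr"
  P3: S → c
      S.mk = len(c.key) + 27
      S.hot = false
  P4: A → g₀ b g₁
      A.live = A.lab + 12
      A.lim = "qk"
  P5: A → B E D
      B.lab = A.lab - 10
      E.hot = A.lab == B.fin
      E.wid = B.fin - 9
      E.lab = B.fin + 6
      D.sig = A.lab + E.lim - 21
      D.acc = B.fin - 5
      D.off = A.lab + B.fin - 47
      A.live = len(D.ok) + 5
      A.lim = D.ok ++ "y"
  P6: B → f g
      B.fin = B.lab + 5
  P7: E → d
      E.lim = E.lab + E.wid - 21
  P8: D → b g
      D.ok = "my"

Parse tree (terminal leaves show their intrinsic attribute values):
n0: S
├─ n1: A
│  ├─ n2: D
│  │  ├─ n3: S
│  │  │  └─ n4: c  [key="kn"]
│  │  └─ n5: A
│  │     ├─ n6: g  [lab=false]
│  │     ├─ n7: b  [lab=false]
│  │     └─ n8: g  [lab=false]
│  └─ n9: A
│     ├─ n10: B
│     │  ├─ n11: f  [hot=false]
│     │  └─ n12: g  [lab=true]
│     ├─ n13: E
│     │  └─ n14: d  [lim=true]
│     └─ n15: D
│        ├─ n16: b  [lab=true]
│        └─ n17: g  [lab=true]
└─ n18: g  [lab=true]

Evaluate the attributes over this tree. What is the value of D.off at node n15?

1. n1.lab = -4  [-4]
2. n2.sig = 20  [A₀.lab * -1 + 16]
3. n2.acc = -9  [A₀.lab - 5]
4. n2.off = -9  [A₀.lab - 5]
5. n4.key = "kn"  [terminal]
6. n3.mk = 29  [len(c.key) + 27]
7. n3.hot = false  [false]
8. n5.lab = 14  [D.off * -1 + 5]
9. n6.lab = false  [terminal]
10. n7.lab = false  [terminal]
11. n8.lab = false  [terminal]
12. n5.live = 26  [A.lab + 12]
13. n5.lim = "qk"  ["qk"]
14. n2.ok = "rr"  ["rr"]
15. n9.lab = 26  [A₀.lab + 30]
16. n10.lab = 16  [A.lab - 10]
17. n11.hot = false  [terminal]
18. n12.lab = true  [terminal]
19. n10.fin = 21  [B.lab + 5]
20. n13.hot = false  [A.lab == B.fin]
21. n13.wid = 12  [B.fin - 9]
22. n13.lab = 27  [B.fin + 6]
23. n14.lim = true  [terminal]
24. n13.lim = 18  [E.lab + E.wid - 21]
25. n15.sig = 23  [A.lab + E.lim - 21]
26. n15.acc = 16  [B.fin - 5]
27. n15.off = 0  [A.lab + B.fin - 47]
28. n16.lab = true  [terminal]
29. n17.lab = true  [terminal]
30. n15.ok = "my"  ["my"]
31. n9.live = 7  [len(D.ok) + 5]
32. n9.lim = "myy"  [D.ok ++ "y"]
33. n1.live = -3  [len(D.ok) - 5]
34. n1.lim = "rrx"  [D.ok ++ "x"]
35. n18.lab = true  [terminal]
36. n0.mk = 1  [A.live * -1 - 2]
37. n0.hot = false  [A.live > -3]

0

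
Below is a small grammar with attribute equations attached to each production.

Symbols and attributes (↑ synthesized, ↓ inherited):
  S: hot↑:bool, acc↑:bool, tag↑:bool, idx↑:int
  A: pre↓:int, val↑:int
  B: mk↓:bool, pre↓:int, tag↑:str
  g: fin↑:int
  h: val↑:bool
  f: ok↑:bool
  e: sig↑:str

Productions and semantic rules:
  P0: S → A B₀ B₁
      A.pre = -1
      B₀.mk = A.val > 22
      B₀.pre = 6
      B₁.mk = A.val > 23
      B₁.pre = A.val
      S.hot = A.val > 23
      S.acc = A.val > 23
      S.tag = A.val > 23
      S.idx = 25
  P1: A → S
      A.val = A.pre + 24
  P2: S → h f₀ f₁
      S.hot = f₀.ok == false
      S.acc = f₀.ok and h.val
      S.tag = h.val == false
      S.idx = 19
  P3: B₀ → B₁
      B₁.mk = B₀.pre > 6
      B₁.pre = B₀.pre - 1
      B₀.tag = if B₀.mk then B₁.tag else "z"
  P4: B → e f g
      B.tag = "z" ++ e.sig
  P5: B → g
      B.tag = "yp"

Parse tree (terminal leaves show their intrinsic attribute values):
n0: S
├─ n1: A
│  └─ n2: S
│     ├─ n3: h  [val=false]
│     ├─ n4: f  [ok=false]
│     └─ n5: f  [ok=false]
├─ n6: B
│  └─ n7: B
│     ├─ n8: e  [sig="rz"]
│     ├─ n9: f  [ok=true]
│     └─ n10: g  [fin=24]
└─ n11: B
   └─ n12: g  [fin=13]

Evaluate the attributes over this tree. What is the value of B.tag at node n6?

"zrz"

1. n1.pre = -1  [-1]
2. n3.val = false  [terminal]
3. n4.ok = false  [terminal]
4. n5.ok = false  [terminal]
5. n2.hot = true  [f₀.ok == false]
6. n2.acc = false  [f₀.ok and h.val]
7. n2.tag = true  [h.val == false]
8. n2.idx = 19  [19]
9. n1.val = 23  [A.pre + 24]
10. n6.mk = true  [A.val > 22]
11. n6.pre = 6  [6]
12. n7.mk = false  [B₀.pre > 6]
13. n7.pre = 5  [B₀.pre - 1]
14. n8.sig = "rz"  [terminal]
15. n9.ok = true  [terminal]
16. n10.fin = 24  [terminal]
17. n7.tag = "zrz"  ["z" ++ e.sig]
18. n6.tag = "zrz"  [if B₀.mk then B₁.tag else "z"]
19. n11.mk = false  [A.val > 23]
20. n11.pre = 23  [A.val]
21. n12.fin = 13  [terminal]
22. n11.tag = "yp"  ["yp"]
23. n0.hot = false  [A.val > 23]
24. n0.acc = false  [A.val > 23]
25. n0.tag = false  [A.val > 23]
26. n0.idx = 25  [25]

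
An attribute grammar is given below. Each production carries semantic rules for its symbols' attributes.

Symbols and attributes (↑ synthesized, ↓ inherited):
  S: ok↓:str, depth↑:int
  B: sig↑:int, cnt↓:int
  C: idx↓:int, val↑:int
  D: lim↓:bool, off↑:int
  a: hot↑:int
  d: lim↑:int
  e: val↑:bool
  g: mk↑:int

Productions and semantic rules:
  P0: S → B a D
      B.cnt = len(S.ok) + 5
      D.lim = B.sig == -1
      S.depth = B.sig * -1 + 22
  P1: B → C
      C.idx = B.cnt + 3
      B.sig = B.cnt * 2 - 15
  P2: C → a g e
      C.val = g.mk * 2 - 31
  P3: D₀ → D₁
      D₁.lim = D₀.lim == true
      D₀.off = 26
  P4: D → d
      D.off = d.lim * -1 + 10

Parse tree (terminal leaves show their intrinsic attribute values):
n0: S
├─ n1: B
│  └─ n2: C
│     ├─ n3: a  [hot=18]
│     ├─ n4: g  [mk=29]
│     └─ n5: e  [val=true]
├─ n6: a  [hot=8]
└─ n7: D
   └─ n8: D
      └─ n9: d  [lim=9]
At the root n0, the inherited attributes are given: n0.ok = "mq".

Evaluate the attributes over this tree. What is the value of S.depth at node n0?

1. n0.ok = "mq"  [given at root]
2. n1.cnt = 7  [len(S.ok) + 5]
3. n2.idx = 10  [B.cnt + 3]
4. n3.hot = 18  [terminal]
5. n4.mk = 29  [terminal]
6. n5.val = true  [terminal]
7. n2.val = 27  [g.mk * 2 - 31]
8. n1.sig = -1  [B.cnt * 2 - 15]
9. n6.hot = 8  [terminal]
10. n7.lim = true  [B.sig == -1]
11. n8.lim = true  [D₀.lim == true]
12. n9.lim = 9  [terminal]
13. n8.off = 1  [d.lim * -1 + 10]
14. n7.off = 26  [26]
15. n0.depth = 23  [B.sig * -1 + 22]

23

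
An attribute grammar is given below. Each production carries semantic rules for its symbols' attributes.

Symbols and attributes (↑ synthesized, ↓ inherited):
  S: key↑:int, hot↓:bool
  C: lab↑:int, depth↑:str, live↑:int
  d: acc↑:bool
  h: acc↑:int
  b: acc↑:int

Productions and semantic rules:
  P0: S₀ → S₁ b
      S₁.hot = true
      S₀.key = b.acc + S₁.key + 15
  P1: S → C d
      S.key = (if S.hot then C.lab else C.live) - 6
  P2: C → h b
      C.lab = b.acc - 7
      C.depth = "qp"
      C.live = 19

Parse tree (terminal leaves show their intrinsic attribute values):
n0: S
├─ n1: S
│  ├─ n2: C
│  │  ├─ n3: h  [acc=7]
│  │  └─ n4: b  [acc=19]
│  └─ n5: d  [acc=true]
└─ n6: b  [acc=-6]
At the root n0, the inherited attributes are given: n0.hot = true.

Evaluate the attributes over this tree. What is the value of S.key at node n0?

15

1. n0.hot = true  [given at root]
2. n1.hot = true  [true]
3. n3.acc = 7  [terminal]
4. n4.acc = 19  [terminal]
5. n2.lab = 12  [b.acc - 7]
6. n2.depth = "qp"  ["qp"]
7. n2.live = 19  [19]
8. n5.acc = true  [terminal]
9. n1.key = 6  [(if S.hot then C.lab else C.live) - 6]
10. n6.acc = -6  [terminal]
11. n0.key = 15  [b.acc + S₁.key + 15]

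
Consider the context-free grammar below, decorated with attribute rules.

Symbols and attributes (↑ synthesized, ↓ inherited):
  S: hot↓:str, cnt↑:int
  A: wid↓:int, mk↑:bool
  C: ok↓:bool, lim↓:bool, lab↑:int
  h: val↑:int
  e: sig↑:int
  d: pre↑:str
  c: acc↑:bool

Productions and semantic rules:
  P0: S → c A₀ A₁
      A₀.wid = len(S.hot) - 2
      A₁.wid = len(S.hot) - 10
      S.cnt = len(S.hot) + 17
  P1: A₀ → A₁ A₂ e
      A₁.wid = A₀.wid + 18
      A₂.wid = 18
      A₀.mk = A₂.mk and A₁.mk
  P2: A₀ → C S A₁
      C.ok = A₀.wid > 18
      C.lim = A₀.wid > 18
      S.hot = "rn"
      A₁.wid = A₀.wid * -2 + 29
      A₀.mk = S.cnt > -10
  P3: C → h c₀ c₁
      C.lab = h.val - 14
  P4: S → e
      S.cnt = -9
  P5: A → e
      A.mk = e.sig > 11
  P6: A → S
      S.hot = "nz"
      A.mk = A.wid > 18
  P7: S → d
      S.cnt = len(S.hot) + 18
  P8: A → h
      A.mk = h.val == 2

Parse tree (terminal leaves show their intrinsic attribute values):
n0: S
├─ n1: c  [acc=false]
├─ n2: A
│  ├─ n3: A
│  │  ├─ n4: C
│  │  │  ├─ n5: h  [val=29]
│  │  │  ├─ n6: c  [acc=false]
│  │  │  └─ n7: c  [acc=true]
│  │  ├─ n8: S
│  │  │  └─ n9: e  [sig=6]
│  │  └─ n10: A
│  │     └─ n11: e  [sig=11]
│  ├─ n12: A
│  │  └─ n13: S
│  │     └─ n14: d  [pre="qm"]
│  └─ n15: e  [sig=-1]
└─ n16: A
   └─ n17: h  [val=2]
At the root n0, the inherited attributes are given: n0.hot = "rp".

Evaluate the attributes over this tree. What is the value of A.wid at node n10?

1. n0.hot = "rp"  [given at root]
2. n1.acc = false  [terminal]
3. n2.wid = 0  [len(S.hot) - 2]
4. n3.wid = 18  [A₀.wid + 18]
5. n4.ok = false  [A₀.wid > 18]
6. n4.lim = false  [A₀.wid > 18]
7. n5.val = 29  [terminal]
8. n6.acc = false  [terminal]
9. n7.acc = true  [terminal]
10. n4.lab = 15  [h.val - 14]
11. n8.hot = "rn"  ["rn"]
12. n9.sig = 6  [terminal]
13. n8.cnt = -9  [-9]
14. n10.wid = -7  [A₀.wid * -2 + 29]
15. n11.sig = 11  [terminal]
16. n10.mk = false  [e.sig > 11]
17. n3.mk = true  [S.cnt > -10]
18. n12.wid = 18  [18]
19. n13.hot = "nz"  ["nz"]
20. n14.pre = "qm"  [terminal]
21. n13.cnt = 20  [len(S.hot) + 18]
22. n12.mk = false  [A.wid > 18]
23. n15.sig = -1  [terminal]
24. n2.mk = false  [A₂.mk and A₁.mk]
25. n16.wid = -8  [len(S.hot) - 10]
26. n17.val = 2  [terminal]
27. n16.mk = true  [h.val == 2]
28. n0.cnt = 19  [len(S.hot) + 17]

-7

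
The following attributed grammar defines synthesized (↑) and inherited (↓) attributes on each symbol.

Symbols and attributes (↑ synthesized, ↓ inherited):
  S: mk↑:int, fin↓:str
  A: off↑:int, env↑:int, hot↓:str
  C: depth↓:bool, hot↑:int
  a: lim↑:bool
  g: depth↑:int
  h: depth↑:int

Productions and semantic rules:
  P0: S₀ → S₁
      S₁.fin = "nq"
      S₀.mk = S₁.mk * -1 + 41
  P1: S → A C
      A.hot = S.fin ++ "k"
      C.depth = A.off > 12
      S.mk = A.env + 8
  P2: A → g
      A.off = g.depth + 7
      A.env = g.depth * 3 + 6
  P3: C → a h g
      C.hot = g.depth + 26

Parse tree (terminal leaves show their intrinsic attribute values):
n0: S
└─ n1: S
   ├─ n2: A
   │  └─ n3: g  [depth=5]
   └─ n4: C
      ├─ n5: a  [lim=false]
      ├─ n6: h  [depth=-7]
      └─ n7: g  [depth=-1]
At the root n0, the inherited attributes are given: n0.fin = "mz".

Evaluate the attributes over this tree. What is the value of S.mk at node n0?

1. n0.fin = "mz"  [given at root]
2. n1.fin = "nq"  ["nq"]
3. n2.hot = "nqk"  [S.fin ++ "k"]
4. n3.depth = 5  [terminal]
5. n2.off = 12  [g.depth + 7]
6. n2.env = 21  [g.depth * 3 + 6]
7. n4.depth = false  [A.off > 12]
8. n5.lim = false  [terminal]
9. n6.depth = -7  [terminal]
10. n7.depth = -1  [terminal]
11. n4.hot = 25  [g.depth + 26]
12. n1.mk = 29  [A.env + 8]
13. n0.mk = 12  [S₁.mk * -1 + 41]

12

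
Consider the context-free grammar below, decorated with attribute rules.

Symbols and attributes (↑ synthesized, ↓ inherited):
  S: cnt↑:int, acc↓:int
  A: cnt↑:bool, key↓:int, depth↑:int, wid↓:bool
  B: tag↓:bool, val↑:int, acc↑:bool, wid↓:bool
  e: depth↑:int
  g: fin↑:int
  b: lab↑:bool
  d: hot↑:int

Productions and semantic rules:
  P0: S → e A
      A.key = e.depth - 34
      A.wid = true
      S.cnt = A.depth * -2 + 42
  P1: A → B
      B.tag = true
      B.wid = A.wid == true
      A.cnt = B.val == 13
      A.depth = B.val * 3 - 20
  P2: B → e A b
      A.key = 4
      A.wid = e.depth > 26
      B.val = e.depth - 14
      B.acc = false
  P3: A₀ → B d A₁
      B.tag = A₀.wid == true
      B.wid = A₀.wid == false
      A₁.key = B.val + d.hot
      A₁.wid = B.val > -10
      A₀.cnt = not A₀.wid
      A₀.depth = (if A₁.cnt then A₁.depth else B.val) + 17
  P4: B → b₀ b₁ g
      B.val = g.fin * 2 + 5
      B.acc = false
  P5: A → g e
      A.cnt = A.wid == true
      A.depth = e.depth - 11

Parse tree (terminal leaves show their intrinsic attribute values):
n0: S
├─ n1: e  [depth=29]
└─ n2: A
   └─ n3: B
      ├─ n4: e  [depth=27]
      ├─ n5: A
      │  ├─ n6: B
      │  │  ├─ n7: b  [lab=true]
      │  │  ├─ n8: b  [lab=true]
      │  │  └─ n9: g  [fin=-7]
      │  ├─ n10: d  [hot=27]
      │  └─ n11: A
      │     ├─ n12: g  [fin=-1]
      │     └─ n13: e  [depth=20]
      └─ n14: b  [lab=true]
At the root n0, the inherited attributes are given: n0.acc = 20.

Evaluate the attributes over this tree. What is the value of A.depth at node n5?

1. n0.acc = 20  [given at root]
2. n1.depth = 29  [terminal]
3. n2.key = -5  [e.depth - 34]
4. n2.wid = true  [true]
5. n3.tag = true  [true]
6. n3.wid = true  [A.wid == true]
7. n4.depth = 27  [terminal]
8. n5.key = 4  [4]
9. n5.wid = true  [e.depth > 26]
10. n6.tag = true  [A₀.wid == true]
11. n6.wid = false  [A₀.wid == false]
12. n7.lab = true  [terminal]
13. n8.lab = true  [terminal]
14. n9.fin = -7  [terminal]
15. n6.val = -9  [g.fin * 2 + 5]
16. n6.acc = false  [false]
17. n10.hot = 27  [terminal]
18. n11.key = 18  [B.val + d.hot]
19. n11.wid = true  [B.val > -10]
20. n12.fin = -1  [terminal]
21. n13.depth = 20  [terminal]
22. n11.cnt = true  [A.wid == true]
23. n11.depth = 9  [e.depth - 11]
24. n5.cnt = false  [not A₀.wid]
25. n5.depth = 26  [(if A₁.cnt then A₁.depth else B.val) + 17]
26. n14.lab = true  [terminal]
27. n3.val = 13  [e.depth - 14]
28. n3.acc = false  [false]
29. n2.cnt = true  [B.val == 13]
30. n2.depth = 19  [B.val * 3 - 20]
31. n0.cnt = 4  [A.depth * -2 + 42]

26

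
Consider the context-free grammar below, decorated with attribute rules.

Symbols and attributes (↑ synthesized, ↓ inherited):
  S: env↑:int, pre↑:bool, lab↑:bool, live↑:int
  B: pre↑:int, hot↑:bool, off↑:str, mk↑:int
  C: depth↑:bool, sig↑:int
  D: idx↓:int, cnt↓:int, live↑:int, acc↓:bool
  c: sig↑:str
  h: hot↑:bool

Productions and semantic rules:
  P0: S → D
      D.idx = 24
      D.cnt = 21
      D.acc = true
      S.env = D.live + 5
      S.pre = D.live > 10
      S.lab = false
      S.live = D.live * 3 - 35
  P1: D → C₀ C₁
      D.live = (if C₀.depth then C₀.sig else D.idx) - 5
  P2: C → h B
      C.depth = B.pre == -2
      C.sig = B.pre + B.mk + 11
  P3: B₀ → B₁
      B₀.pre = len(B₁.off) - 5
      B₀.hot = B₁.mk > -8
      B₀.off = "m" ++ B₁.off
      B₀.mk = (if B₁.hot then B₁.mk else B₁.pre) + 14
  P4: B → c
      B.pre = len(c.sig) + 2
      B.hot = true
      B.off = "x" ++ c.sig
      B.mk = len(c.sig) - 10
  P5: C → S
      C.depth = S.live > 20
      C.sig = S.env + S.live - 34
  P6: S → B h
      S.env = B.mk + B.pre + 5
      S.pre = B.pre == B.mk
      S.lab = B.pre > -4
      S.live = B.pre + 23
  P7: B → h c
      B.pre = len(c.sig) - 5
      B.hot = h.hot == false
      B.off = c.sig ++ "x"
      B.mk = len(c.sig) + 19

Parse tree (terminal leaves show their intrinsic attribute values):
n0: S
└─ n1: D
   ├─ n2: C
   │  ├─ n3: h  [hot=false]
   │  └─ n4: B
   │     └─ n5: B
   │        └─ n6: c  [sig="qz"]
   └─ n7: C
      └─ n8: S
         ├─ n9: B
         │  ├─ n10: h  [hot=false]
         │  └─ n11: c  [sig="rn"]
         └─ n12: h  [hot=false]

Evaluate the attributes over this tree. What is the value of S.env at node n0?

15

1. n1.idx = 24  [24]
2. n1.cnt = 21  [21]
3. n1.acc = true  [true]
4. n3.hot = false  [terminal]
5. n6.sig = "qz"  [terminal]
6. n5.pre = 4  [len(c.sig) + 2]
7. n5.hot = true  [true]
8. n5.off = "xqz"  ["x" ++ c.sig]
9. n5.mk = -8  [len(c.sig) - 10]
10. n4.pre = -2  [len(B₁.off) - 5]
11. n4.hot = false  [B₁.mk > -8]
12. n4.off = "mxqz"  ["m" ++ B₁.off]
13. n4.mk = 6  [(if B₁.hot then B₁.mk else B₁.pre) + 14]
14. n2.depth = true  [B.pre == -2]
15. n2.sig = 15  [B.pre + B.mk + 11]
16. n10.hot = false  [terminal]
17. n11.sig = "rn"  [terminal]
18. n9.pre = -3  [len(c.sig) - 5]
19. n9.hot = true  [h.hot == false]
20. n9.off = "rnx"  [c.sig ++ "x"]
21. n9.mk = 21  [len(c.sig) + 19]
22. n12.hot = false  [terminal]
23. n8.env = 23  [B.mk + B.pre + 5]
24. n8.pre = false  [B.pre == B.mk]
25. n8.lab = true  [B.pre > -4]
26. n8.live = 20  [B.pre + 23]
27. n7.depth = false  [S.live > 20]
28. n7.sig = 9  [S.env + S.live - 34]
29. n1.live = 10  [(if C₀.depth then C₀.sig else D.idx) - 5]
30. n0.env = 15  [D.live + 5]
31. n0.pre = false  [D.live > 10]
32. n0.lab = false  [false]
33. n0.live = -5  [D.live * 3 - 35]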